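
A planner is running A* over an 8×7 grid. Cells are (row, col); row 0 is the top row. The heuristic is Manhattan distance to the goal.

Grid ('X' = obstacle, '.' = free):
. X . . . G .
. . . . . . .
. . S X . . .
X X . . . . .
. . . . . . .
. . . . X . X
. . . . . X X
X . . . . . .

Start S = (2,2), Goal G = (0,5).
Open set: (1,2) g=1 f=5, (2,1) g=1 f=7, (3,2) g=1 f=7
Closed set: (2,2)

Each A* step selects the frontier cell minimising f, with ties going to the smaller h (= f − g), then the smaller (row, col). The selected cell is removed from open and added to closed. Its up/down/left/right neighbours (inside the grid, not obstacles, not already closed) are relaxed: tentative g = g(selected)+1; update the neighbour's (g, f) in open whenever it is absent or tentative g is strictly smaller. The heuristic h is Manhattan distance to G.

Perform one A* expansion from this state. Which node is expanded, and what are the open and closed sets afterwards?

expanded=(1,2); open=[(0,2) g=2 f=5, (1,1) g=2 f=7, (1,3) g=2 f=5, (2,1) g=1 f=7, (3,2) g=1 f=7]; closed=[(1,2), (2,2)]

step 1: expand (1,2) (f=5, h=4) → closed; open now [(0,2) g=2 f=5, (1,1) g=2 f=7, (1,3) g=2 f=5, (2,1) g=1 f=7, (3,2) g=1 f=7]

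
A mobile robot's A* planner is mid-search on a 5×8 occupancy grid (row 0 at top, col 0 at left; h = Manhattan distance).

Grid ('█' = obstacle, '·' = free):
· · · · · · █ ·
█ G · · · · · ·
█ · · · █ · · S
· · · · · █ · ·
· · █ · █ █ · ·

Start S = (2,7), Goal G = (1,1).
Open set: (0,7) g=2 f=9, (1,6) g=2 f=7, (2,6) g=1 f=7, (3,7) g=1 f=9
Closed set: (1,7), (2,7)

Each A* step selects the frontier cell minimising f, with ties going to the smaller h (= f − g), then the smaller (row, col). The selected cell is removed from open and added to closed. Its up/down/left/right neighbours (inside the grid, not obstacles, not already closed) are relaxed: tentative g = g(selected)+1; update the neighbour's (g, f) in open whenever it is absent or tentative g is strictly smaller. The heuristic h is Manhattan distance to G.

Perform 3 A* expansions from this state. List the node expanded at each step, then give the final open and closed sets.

step 1: expand (1,6) (f=7, h=5) → closed; open now [(0,7) g=2 f=9, (1,5) g=3 f=7, (2,6) g=1 f=7, (3,7) g=1 f=9]
step 2: expand (1,5) (f=7, h=4) → closed; open now [(0,5) g=4 f=9, (0,7) g=2 f=9, (1,4) g=4 f=7, (2,5) g=4 f=9, (2,6) g=1 f=7, (3,7) g=1 f=9]
step 3: expand (1,4) (f=7, h=3) → closed; open now [(0,4) g=5 f=9, (0,5) g=4 f=9, (0,7) g=2 f=9, (1,3) g=5 f=7, (2,5) g=4 f=9, (2,6) g=1 f=7, (3,7) g=1 f=9]

order=[(1,6) → (1,5) → (1,4)]; open=[(0,4) g=5 f=9, (0,5) g=4 f=9, (0,7) g=2 f=9, (1,3) g=5 f=7, (2,5) g=4 f=9, (2,6) g=1 f=7, (3,7) g=1 f=9]; closed=[(1,4), (1,5), (1,6), (1,7), (2,7)]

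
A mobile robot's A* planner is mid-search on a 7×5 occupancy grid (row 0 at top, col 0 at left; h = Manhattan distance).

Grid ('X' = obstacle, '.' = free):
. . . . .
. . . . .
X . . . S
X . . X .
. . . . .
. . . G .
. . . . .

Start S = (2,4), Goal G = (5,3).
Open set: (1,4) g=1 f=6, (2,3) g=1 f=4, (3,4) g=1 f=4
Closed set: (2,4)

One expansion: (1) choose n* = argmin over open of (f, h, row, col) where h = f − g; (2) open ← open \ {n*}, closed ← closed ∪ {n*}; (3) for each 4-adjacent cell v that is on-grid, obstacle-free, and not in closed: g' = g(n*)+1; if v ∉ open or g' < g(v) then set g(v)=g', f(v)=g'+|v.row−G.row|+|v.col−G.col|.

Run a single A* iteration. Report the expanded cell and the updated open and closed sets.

expanded=(2,3); open=[(1,3) g=2 f=6, (1,4) g=1 f=6, (2,2) g=2 f=6, (3,4) g=1 f=4]; closed=[(2,3), (2,4)]

step 1: expand (2,3) (f=4, h=3) → closed; open now [(1,3) g=2 f=6, (1,4) g=1 f=6, (2,2) g=2 f=6, (3,4) g=1 f=4]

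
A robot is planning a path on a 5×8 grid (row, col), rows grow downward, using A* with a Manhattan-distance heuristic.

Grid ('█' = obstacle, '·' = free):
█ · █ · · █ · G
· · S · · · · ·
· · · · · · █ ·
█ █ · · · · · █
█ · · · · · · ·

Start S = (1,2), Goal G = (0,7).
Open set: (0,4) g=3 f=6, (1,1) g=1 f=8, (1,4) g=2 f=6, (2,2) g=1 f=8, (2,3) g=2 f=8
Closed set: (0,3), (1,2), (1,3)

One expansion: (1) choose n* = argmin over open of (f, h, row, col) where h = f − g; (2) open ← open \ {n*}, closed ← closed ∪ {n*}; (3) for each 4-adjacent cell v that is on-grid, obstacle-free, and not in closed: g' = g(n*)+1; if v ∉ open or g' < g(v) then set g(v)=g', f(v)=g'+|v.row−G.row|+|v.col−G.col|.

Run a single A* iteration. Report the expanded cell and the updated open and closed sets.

expanded=(0,4); open=[(1,1) g=1 f=8, (1,4) g=2 f=6, (2,2) g=1 f=8, (2,3) g=2 f=8]; closed=[(0,3), (0,4), (1,2), (1,3)]

step 1: expand (0,4) (f=6, h=3) → closed; open now [(1,1) g=1 f=8, (1,4) g=2 f=6, (2,2) g=1 f=8, (2,3) g=2 f=8]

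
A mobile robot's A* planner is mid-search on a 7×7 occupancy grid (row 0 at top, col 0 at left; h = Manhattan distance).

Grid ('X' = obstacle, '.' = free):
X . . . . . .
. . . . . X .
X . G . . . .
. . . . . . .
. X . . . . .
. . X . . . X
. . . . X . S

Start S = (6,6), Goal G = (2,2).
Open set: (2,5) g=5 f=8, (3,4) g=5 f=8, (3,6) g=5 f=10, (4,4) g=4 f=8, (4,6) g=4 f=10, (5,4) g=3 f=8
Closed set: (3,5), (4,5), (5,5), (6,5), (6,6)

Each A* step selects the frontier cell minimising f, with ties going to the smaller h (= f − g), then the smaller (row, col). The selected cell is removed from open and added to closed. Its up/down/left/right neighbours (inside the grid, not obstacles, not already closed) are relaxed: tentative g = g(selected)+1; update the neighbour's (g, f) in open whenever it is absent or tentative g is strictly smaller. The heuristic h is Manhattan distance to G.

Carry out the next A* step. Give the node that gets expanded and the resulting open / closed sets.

step 1: expand (2,5) (f=8, h=3) → closed; open now [(2,4) g=6 f=8, (2,6) g=6 f=10, (3,4) g=5 f=8, (3,6) g=5 f=10, (4,4) g=4 f=8, (4,6) g=4 f=10, (5,4) g=3 f=8]

expanded=(2,5); open=[(2,4) g=6 f=8, (2,6) g=6 f=10, (3,4) g=5 f=8, (3,6) g=5 f=10, (4,4) g=4 f=8, (4,6) g=4 f=10, (5,4) g=3 f=8]; closed=[(2,5), (3,5), (4,5), (5,5), (6,5), (6,6)]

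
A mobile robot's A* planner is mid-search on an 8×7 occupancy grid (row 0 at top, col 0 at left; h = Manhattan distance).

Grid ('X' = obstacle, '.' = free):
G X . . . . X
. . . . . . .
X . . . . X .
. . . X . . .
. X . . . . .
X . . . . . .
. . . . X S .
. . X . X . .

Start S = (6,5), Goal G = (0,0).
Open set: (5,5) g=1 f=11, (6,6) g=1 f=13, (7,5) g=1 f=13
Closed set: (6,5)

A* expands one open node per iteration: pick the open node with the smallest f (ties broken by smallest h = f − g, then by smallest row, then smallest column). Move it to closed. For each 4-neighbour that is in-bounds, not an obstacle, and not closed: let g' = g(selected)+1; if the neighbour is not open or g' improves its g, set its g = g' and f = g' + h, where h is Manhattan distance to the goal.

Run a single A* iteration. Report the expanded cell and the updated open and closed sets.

step 1: expand (5,5) (f=11, h=10) → closed; open now [(4,5) g=2 f=11, (5,4) g=2 f=11, (5,6) g=2 f=13, (6,6) g=1 f=13, (7,5) g=1 f=13]

expanded=(5,5); open=[(4,5) g=2 f=11, (5,4) g=2 f=11, (5,6) g=2 f=13, (6,6) g=1 f=13, (7,5) g=1 f=13]; closed=[(5,5), (6,5)]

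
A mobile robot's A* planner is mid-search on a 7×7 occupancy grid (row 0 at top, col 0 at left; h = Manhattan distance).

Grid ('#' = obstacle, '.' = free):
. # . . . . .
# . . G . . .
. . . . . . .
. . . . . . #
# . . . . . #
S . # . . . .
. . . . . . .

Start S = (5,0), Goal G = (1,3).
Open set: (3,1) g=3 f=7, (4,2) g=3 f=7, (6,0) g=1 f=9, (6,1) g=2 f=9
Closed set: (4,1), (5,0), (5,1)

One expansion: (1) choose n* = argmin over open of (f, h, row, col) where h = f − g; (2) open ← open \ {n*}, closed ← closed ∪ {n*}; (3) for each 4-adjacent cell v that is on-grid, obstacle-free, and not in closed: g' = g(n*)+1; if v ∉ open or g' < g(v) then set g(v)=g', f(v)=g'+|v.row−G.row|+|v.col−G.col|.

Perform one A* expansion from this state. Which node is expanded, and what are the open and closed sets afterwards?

expanded=(3,1); open=[(2,1) g=4 f=7, (3,0) g=4 f=9, (3,2) g=4 f=7, (4,2) g=3 f=7, (6,0) g=1 f=9, (6,1) g=2 f=9]; closed=[(3,1), (4,1), (5,0), (5,1)]

step 1: expand (3,1) (f=7, h=4) → closed; open now [(2,1) g=4 f=7, (3,0) g=4 f=9, (3,2) g=4 f=7, (4,2) g=3 f=7, (6,0) g=1 f=9, (6,1) g=2 f=9]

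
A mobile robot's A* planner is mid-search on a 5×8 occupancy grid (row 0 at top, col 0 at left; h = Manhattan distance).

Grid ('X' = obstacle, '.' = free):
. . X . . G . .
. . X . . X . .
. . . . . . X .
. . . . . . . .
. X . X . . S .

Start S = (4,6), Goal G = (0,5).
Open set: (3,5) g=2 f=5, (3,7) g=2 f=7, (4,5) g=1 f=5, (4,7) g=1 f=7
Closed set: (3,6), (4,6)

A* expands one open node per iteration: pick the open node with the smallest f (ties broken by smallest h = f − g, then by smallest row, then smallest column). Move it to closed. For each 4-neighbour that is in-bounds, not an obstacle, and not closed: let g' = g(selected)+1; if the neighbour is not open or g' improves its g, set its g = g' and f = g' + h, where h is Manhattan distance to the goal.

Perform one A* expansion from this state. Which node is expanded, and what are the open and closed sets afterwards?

step 1: expand (3,5) (f=5, h=3) → closed; open now [(2,5) g=3 f=5, (3,4) g=3 f=7, (3,7) g=2 f=7, (4,5) g=1 f=5, (4,7) g=1 f=7]

expanded=(3,5); open=[(2,5) g=3 f=5, (3,4) g=3 f=7, (3,7) g=2 f=7, (4,5) g=1 f=5, (4,7) g=1 f=7]; closed=[(3,5), (3,6), (4,6)]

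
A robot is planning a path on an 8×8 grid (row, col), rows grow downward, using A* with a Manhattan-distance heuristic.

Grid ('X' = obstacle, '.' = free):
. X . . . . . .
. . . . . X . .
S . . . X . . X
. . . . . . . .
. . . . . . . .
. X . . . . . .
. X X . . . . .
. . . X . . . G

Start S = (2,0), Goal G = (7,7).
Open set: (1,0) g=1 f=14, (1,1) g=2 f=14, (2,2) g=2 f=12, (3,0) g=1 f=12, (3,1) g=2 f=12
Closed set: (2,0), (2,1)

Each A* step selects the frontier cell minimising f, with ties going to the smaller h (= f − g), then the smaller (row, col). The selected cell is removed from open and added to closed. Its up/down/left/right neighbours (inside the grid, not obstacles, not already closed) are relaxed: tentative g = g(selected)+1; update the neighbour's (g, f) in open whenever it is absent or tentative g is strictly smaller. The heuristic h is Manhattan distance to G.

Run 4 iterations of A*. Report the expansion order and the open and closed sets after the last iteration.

order=[(2,2) → (2,3) → (3,3) → (3,4)]; open=[(1,0) g=1 f=14, (1,1) g=2 f=14, (1,2) g=3 f=14, (1,3) g=4 f=14, (3,0) g=1 f=12, (3,1) g=2 f=12, (3,2) g=3 f=12, (3,5) g=6 f=12, (4,3) g=5 f=12, (4,4) g=6 f=12]; closed=[(2,0), (2,1), (2,2), (2,3), (3,3), (3,4)]

step 1: expand (2,2) (f=12, h=10) → closed; open now [(1,0) g=1 f=14, (1,1) g=2 f=14, (1,2) g=3 f=14, (2,3) g=3 f=12, (3,0) g=1 f=12, (3,1) g=2 f=12, (3,2) g=3 f=12]
step 2: expand (2,3) (f=12, h=9) → closed; open now [(1,0) g=1 f=14, (1,1) g=2 f=14, (1,2) g=3 f=14, (1,3) g=4 f=14, (3,0) g=1 f=12, (3,1) g=2 f=12, (3,2) g=3 f=12, (3,3) g=4 f=12]
step 3: expand (3,3) (f=12, h=8) → closed; open now [(1,0) g=1 f=14, (1,1) g=2 f=14, (1,2) g=3 f=14, (1,3) g=4 f=14, (3,0) g=1 f=12, (3,1) g=2 f=12, (3,2) g=3 f=12, (3,4) g=5 f=12, (4,3) g=5 f=12]
step 4: expand (3,4) (f=12, h=7) → closed; open now [(1,0) g=1 f=14, (1,1) g=2 f=14, (1,2) g=3 f=14, (1,3) g=4 f=14, (3,0) g=1 f=12, (3,1) g=2 f=12, (3,2) g=3 f=12, (3,5) g=6 f=12, (4,3) g=5 f=12, (4,4) g=6 f=12]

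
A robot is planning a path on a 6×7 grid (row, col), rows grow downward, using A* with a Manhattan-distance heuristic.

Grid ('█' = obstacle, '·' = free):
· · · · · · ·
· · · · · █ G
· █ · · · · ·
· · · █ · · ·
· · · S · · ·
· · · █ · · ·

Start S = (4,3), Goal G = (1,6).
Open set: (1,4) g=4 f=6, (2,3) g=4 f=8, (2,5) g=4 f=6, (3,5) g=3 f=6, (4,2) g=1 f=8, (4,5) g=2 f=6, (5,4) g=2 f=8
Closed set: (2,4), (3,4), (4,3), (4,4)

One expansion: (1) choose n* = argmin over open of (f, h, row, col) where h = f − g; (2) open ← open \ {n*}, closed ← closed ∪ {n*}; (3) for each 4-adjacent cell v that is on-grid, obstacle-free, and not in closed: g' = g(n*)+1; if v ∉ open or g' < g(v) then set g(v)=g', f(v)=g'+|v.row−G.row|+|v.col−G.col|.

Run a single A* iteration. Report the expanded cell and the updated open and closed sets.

step 1: expand (1,4) (f=6, h=2) → closed; open now [(0,4) g=5 f=8, (1,3) g=5 f=8, (2,3) g=4 f=8, (2,5) g=4 f=6, (3,5) g=3 f=6, (4,2) g=1 f=8, (4,5) g=2 f=6, (5,4) g=2 f=8]

expanded=(1,4); open=[(0,4) g=5 f=8, (1,3) g=5 f=8, (2,3) g=4 f=8, (2,5) g=4 f=6, (3,5) g=3 f=6, (4,2) g=1 f=8, (4,5) g=2 f=6, (5,4) g=2 f=8]; closed=[(1,4), (2,4), (3,4), (4,3), (4,4)]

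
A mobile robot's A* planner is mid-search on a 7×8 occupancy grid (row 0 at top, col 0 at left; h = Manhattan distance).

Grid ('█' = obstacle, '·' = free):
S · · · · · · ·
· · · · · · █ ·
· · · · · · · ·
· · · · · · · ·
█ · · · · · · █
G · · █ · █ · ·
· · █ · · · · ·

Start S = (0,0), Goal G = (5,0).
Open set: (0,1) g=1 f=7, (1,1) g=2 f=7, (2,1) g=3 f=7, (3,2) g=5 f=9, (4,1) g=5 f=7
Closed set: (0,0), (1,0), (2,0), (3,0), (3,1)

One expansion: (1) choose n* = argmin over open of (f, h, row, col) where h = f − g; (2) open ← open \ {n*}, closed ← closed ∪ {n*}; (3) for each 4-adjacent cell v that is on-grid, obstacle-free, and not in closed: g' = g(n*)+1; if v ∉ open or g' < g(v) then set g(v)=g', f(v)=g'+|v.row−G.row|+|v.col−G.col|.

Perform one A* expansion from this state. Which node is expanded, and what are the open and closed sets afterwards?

step 1: expand (4,1) (f=7, h=2) → closed; open now [(0,1) g=1 f=7, (1,1) g=2 f=7, (2,1) g=3 f=7, (3,2) g=5 f=9, (4,2) g=6 f=9, (5,1) g=6 f=7]

expanded=(4,1); open=[(0,1) g=1 f=7, (1,1) g=2 f=7, (2,1) g=3 f=7, (3,2) g=5 f=9, (4,2) g=6 f=9, (5,1) g=6 f=7]; closed=[(0,0), (1,0), (2,0), (3,0), (3,1), (4,1)]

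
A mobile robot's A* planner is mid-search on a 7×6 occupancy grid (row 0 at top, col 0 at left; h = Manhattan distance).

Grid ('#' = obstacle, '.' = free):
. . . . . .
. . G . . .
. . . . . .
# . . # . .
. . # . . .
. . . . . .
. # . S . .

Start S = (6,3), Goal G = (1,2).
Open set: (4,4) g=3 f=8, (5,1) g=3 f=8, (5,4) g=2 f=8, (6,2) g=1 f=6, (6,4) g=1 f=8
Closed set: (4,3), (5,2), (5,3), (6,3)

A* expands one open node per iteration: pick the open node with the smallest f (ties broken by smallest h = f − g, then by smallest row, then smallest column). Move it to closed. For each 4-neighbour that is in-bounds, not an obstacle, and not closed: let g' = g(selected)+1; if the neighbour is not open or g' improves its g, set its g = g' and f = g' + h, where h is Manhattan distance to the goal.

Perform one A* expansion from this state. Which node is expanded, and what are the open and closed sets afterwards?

expanded=(6,2); open=[(4,4) g=3 f=8, (5,1) g=3 f=8, (5,4) g=2 f=8, (6,4) g=1 f=8]; closed=[(4,3), (5,2), (5,3), (6,2), (6,3)]

step 1: expand (6,2) (f=6, h=5) → closed; open now [(4,4) g=3 f=8, (5,1) g=3 f=8, (5,4) g=2 f=8, (6,4) g=1 f=8]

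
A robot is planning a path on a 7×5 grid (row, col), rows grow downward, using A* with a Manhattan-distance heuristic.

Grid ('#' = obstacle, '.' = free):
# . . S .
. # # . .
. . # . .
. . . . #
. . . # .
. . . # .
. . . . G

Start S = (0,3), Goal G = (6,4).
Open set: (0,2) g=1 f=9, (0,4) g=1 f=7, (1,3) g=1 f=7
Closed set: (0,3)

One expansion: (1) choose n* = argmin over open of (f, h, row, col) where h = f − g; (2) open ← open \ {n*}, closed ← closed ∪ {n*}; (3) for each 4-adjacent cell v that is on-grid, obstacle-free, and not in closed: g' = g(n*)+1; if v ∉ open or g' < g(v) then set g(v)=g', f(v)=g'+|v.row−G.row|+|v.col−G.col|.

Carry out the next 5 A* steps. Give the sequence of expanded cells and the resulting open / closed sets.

order=[(0,4) → (1,4) → (2,4) → (1,3) → (2,3)]; open=[(0,2) g=1 f=9, (3,3) g=3 f=7]; closed=[(0,3), (0,4), (1,3), (1,4), (2,3), (2,4)]

step 1: expand (0,4) (f=7, h=6) → closed; open now [(0,2) g=1 f=9, (1,3) g=1 f=7, (1,4) g=2 f=7]
step 2: expand (1,4) (f=7, h=5) → closed; open now [(0,2) g=1 f=9, (1,3) g=1 f=7, (2,4) g=3 f=7]
step 3: expand (2,4) (f=7, h=4) → closed; open now [(0,2) g=1 f=9, (1,3) g=1 f=7, (2,3) g=4 f=9]
step 4: expand (1,3) (f=7, h=6) → closed; open now [(0,2) g=1 f=9, (2,3) g=2 f=7]
step 5: expand (2,3) (f=7, h=5) → closed; open now [(0,2) g=1 f=9, (3,3) g=3 f=7]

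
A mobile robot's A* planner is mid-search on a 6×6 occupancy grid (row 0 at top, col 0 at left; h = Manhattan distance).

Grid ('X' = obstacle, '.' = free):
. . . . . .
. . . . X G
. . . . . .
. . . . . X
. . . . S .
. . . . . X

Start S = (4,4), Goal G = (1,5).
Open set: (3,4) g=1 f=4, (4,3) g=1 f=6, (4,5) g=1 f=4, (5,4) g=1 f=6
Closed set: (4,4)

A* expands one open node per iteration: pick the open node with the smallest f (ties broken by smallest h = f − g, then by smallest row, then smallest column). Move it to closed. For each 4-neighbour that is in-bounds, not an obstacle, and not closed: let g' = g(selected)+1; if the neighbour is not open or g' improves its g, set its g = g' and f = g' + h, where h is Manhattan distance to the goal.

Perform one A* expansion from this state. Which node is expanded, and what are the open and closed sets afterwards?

expanded=(3,4); open=[(2,4) g=2 f=4, (3,3) g=2 f=6, (4,3) g=1 f=6, (4,5) g=1 f=4, (5,4) g=1 f=6]; closed=[(3,4), (4,4)]

step 1: expand (3,4) (f=4, h=3) → closed; open now [(2,4) g=2 f=4, (3,3) g=2 f=6, (4,3) g=1 f=6, (4,5) g=1 f=4, (5,4) g=1 f=6]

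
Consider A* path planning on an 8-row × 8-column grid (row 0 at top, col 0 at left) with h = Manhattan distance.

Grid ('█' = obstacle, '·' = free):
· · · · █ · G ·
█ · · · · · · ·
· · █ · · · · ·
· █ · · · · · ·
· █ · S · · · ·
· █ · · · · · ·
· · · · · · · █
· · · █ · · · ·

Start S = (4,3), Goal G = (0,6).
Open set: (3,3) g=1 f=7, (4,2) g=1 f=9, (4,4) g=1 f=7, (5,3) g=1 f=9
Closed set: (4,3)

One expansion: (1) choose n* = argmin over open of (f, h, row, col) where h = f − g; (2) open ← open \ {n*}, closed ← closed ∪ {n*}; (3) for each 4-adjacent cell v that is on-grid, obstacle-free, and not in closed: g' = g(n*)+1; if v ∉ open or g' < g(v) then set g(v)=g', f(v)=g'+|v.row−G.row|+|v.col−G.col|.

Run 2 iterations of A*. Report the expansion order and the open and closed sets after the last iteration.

order=[(3,3) → (2,3)]; open=[(1,3) g=3 f=7, (2,4) g=3 f=7, (3,2) g=2 f=9, (3,4) g=2 f=7, (4,2) g=1 f=9, (4,4) g=1 f=7, (5,3) g=1 f=9]; closed=[(2,3), (3,3), (4,3)]

step 1: expand (3,3) (f=7, h=6) → closed; open now [(2,3) g=2 f=7, (3,2) g=2 f=9, (3,4) g=2 f=7, (4,2) g=1 f=9, (4,4) g=1 f=7, (5,3) g=1 f=9]
step 2: expand (2,3) (f=7, h=5) → closed; open now [(1,3) g=3 f=7, (2,4) g=3 f=7, (3,2) g=2 f=9, (3,4) g=2 f=7, (4,2) g=1 f=9, (4,4) g=1 f=7, (5,3) g=1 f=9]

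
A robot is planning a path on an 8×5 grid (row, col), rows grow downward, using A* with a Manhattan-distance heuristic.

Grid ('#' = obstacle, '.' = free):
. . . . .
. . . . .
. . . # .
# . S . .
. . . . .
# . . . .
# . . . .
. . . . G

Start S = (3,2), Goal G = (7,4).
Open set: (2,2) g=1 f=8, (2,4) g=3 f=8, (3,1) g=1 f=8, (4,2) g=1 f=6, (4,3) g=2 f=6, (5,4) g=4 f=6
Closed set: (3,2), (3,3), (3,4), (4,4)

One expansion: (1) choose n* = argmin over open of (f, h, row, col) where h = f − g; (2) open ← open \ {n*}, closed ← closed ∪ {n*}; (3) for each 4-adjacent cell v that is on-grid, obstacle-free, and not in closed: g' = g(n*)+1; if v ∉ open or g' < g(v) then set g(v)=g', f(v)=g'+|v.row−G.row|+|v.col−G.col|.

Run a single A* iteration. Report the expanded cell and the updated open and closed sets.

expanded=(5,4); open=[(2,2) g=1 f=8, (2,4) g=3 f=8, (3,1) g=1 f=8, (4,2) g=1 f=6, (4,3) g=2 f=6, (5,3) g=5 f=8, (6,4) g=5 f=6]; closed=[(3,2), (3,3), (3,4), (4,4), (5,4)]

step 1: expand (5,4) (f=6, h=2) → closed; open now [(2,2) g=1 f=8, (2,4) g=3 f=8, (3,1) g=1 f=8, (4,2) g=1 f=6, (4,3) g=2 f=6, (5,3) g=5 f=8, (6,4) g=5 f=6]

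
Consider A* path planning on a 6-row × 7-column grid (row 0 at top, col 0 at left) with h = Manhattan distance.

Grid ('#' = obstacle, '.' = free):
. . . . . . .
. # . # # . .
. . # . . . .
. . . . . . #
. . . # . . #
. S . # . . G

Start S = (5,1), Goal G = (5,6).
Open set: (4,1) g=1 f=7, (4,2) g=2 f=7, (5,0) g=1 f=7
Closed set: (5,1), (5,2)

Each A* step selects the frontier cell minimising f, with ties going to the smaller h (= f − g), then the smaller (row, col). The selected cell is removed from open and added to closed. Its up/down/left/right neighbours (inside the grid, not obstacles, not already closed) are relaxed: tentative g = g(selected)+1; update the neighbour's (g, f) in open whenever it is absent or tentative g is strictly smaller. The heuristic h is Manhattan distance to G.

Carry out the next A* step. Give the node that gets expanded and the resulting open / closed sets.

expanded=(4,2); open=[(3,2) g=3 f=9, (4,1) g=1 f=7, (5,0) g=1 f=7]; closed=[(4,2), (5,1), (5,2)]

step 1: expand (4,2) (f=7, h=5) → closed; open now [(3,2) g=3 f=9, (4,1) g=1 f=7, (5,0) g=1 f=7]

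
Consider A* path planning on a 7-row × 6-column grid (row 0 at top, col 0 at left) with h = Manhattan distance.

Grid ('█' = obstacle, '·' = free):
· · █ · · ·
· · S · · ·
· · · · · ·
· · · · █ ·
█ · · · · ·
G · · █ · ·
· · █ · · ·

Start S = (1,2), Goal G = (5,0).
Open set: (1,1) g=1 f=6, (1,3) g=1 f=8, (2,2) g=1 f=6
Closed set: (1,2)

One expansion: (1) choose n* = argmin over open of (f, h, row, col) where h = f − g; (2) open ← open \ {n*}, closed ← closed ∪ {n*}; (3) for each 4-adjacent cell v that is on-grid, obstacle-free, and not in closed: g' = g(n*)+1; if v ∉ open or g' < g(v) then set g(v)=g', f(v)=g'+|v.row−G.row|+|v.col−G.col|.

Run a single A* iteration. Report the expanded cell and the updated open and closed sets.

step 1: expand (1,1) (f=6, h=5) → closed; open now [(0,1) g=2 f=8, (1,0) g=2 f=6, (1,3) g=1 f=8, (2,1) g=2 f=6, (2,2) g=1 f=6]

expanded=(1,1); open=[(0,1) g=2 f=8, (1,0) g=2 f=6, (1,3) g=1 f=8, (2,1) g=2 f=6, (2,2) g=1 f=6]; closed=[(1,1), (1,2)]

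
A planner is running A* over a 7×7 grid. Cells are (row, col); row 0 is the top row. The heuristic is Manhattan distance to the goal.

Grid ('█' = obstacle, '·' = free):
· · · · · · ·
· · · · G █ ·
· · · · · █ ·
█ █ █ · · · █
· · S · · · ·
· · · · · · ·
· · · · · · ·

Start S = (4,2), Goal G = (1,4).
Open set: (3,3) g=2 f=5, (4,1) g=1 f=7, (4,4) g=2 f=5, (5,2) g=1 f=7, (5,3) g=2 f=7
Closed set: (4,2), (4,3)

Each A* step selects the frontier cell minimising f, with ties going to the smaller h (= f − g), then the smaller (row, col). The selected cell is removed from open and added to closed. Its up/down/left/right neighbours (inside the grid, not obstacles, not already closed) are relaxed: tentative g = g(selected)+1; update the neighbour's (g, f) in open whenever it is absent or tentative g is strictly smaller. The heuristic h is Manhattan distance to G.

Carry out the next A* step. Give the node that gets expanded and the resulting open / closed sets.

step 1: expand (3,3) (f=5, h=3) → closed; open now [(2,3) g=3 f=5, (3,4) g=3 f=5, (4,1) g=1 f=7, (4,4) g=2 f=5, (5,2) g=1 f=7, (5,3) g=2 f=7]

expanded=(3,3); open=[(2,3) g=3 f=5, (3,4) g=3 f=5, (4,1) g=1 f=7, (4,4) g=2 f=5, (5,2) g=1 f=7, (5,3) g=2 f=7]; closed=[(3,3), (4,2), (4,3)]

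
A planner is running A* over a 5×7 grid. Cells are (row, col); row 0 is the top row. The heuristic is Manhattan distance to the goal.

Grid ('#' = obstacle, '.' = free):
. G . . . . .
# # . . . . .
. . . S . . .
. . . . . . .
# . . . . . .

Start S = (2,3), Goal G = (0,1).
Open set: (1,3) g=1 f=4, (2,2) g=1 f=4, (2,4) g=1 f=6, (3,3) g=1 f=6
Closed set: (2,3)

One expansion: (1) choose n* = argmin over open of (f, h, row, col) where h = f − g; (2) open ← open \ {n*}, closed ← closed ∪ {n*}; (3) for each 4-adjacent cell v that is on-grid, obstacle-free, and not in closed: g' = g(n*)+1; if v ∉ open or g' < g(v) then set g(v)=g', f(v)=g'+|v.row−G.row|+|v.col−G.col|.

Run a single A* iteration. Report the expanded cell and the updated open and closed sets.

step 1: expand (1,3) (f=4, h=3) → closed; open now [(0,3) g=2 f=4, (1,2) g=2 f=4, (1,4) g=2 f=6, (2,2) g=1 f=4, (2,4) g=1 f=6, (3,3) g=1 f=6]

expanded=(1,3); open=[(0,3) g=2 f=4, (1,2) g=2 f=4, (1,4) g=2 f=6, (2,2) g=1 f=4, (2,4) g=1 f=6, (3,3) g=1 f=6]; closed=[(1,3), (2,3)]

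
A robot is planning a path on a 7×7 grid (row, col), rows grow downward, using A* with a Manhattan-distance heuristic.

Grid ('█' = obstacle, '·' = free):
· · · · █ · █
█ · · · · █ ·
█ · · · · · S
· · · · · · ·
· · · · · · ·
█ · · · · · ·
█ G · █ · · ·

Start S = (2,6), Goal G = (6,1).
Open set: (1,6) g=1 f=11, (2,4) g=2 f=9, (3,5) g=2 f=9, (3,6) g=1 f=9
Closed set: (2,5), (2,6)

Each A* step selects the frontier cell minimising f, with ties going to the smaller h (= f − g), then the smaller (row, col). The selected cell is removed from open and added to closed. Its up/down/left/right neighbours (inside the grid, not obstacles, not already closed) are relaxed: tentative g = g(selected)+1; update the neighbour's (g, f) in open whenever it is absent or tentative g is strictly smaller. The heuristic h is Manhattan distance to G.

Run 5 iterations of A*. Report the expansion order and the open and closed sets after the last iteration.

order=[(2,4) → (2,3) → (2,2) → (2,1) → (3,1)]; open=[(1,1) g=6 f=11, (1,2) g=5 f=11, (1,3) g=4 f=11, (1,4) g=3 f=11, (1,6) g=1 f=11, (3,0) g=7 f=11, (3,2) g=5 f=9, (3,3) g=4 f=9, (3,4) g=3 f=9, (3,5) g=2 f=9, (3,6) g=1 f=9, (4,1) g=7 f=9]; closed=[(2,1), (2,2), (2,3), (2,4), (2,5), (2,6), (3,1)]

step 1: expand (2,4) (f=9, h=7) → closed; open now [(1,4) g=3 f=11, (1,6) g=1 f=11, (2,3) g=3 f=9, (3,4) g=3 f=9, (3,5) g=2 f=9, (3,6) g=1 f=9]
step 2: expand (2,3) (f=9, h=6) → closed; open now [(1,3) g=4 f=11, (1,4) g=3 f=11, (1,6) g=1 f=11, (2,2) g=4 f=9, (3,3) g=4 f=9, (3,4) g=3 f=9, (3,5) g=2 f=9, (3,6) g=1 f=9]
step 3: expand (2,2) (f=9, h=5) → closed; open now [(1,2) g=5 f=11, (1,3) g=4 f=11, (1,4) g=3 f=11, (1,6) g=1 f=11, (2,1) g=5 f=9, (3,2) g=5 f=9, (3,3) g=4 f=9, (3,4) g=3 f=9, (3,5) g=2 f=9, (3,6) g=1 f=9]
step 4: expand (2,1) (f=9, h=4) → closed; open now [(1,1) g=6 f=11, (1,2) g=5 f=11, (1,3) g=4 f=11, (1,4) g=3 f=11, (1,6) g=1 f=11, (3,1) g=6 f=9, (3,2) g=5 f=9, (3,3) g=4 f=9, (3,4) g=3 f=9, (3,5) g=2 f=9, (3,6) g=1 f=9]
step 5: expand (3,1) (f=9, h=3) → closed; open now [(1,1) g=6 f=11, (1,2) g=5 f=11, (1,3) g=4 f=11, (1,4) g=3 f=11, (1,6) g=1 f=11, (3,0) g=7 f=11, (3,2) g=5 f=9, (3,3) g=4 f=9, (3,4) g=3 f=9, (3,5) g=2 f=9, (3,6) g=1 f=9, (4,1) g=7 f=9]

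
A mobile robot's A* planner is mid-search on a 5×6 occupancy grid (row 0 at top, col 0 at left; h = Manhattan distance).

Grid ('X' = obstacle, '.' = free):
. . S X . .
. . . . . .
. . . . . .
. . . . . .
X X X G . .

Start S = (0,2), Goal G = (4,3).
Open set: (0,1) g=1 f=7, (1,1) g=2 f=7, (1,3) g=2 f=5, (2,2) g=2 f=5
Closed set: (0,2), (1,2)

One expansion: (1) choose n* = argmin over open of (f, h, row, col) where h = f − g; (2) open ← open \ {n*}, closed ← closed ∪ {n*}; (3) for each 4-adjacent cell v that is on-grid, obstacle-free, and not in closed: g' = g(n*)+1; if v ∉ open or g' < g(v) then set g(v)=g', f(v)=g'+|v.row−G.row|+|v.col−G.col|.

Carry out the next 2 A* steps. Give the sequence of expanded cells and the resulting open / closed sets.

order=[(1,3) → (2,3)]; open=[(0,1) g=1 f=7, (1,1) g=2 f=7, (1,4) g=3 f=7, (2,2) g=2 f=5, (2,4) g=4 f=7, (3,3) g=4 f=5]; closed=[(0,2), (1,2), (1,3), (2,3)]

step 1: expand (1,3) (f=5, h=3) → closed; open now [(0,1) g=1 f=7, (1,1) g=2 f=7, (1,4) g=3 f=7, (2,2) g=2 f=5, (2,3) g=3 f=5]
step 2: expand (2,3) (f=5, h=2) → closed; open now [(0,1) g=1 f=7, (1,1) g=2 f=7, (1,4) g=3 f=7, (2,2) g=2 f=5, (2,4) g=4 f=7, (3,3) g=4 f=5]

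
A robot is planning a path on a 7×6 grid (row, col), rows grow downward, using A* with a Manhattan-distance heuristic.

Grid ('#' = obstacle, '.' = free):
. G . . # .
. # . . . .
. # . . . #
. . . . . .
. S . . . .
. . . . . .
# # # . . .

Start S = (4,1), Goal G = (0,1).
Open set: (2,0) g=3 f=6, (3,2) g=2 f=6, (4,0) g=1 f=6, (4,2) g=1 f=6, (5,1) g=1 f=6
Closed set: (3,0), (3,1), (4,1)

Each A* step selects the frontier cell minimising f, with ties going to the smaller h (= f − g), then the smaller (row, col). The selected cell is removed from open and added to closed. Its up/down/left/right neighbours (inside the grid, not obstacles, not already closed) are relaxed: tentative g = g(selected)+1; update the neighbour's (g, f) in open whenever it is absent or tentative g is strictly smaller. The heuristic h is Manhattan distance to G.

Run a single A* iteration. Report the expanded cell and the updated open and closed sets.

expanded=(2,0); open=[(1,0) g=4 f=6, (3,2) g=2 f=6, (4,0) g=1 f=6, (4,2) g=1 f=6, (5,1) g=1 f=6]; closed=[(2,0), (3,0), (3,1), (4,1)]

step 1: expand (2,0) (f=6, h=3) → closed; open now [(1,0) g=4 f=6, (3,2) g=2 f=6, (4,0) g=1 f=6, (4,2) g=1 f=6, (5,1) g=1 f=6]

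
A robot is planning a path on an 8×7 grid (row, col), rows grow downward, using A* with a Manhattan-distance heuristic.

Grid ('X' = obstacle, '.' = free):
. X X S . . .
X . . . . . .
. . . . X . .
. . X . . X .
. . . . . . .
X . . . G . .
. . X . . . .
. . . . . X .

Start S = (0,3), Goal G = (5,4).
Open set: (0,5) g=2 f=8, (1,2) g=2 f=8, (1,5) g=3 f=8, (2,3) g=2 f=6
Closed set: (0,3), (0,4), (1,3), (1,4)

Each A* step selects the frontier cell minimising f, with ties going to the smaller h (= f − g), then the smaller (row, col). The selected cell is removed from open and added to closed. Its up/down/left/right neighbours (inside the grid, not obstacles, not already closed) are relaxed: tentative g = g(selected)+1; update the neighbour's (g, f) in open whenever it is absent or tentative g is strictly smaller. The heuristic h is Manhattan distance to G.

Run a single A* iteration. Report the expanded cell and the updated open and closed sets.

step 1: expand (2,3) (f=6, h=4) → closed; open now [(0,5) g=2 f=8, (1,2) g=2 f=8, (1,5) g=3 f=8, (2,2) g=3 f=8, (3,3) g=3 f=6]

expanded=(2,3); open=[(0,5) g=2 f=8, (1,2) g=2 f=8, (1,5) g=3 f=8, (2,2) g=3 f=8, (3,3) g=3 f=6]; closed=[(0,3), (0,4), (1,3), (1,4), (2,3)]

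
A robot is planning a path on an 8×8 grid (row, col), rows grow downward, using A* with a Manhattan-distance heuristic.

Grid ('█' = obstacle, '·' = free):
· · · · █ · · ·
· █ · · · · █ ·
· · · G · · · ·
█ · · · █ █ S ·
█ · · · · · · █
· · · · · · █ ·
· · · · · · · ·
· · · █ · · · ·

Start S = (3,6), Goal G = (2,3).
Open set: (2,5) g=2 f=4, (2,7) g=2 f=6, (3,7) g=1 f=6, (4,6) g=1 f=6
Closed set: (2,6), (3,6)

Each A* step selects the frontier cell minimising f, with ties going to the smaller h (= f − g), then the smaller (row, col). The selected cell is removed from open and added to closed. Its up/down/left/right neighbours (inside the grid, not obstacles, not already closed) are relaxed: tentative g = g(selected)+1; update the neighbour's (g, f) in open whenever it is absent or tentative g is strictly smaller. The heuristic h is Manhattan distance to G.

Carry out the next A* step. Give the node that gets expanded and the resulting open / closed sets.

step 1: expand (2,5) (f=4, h=2) → closed; open now [(1,5) g=3 f=6, (2,4) g=3 f=4, (2,7) g=2 f=6, (3,7) g=1 f=6, (4,6) g=1 f=6]

expanded=(2,5); open=[(1,5) g=3 f=6, (2,4) g=3 f=4, (2,7) g=2 f=6, (3,7) g=1 f=6, (4,6) g=1 f=6]; closed=[(2,5), (2,6), (3,6)]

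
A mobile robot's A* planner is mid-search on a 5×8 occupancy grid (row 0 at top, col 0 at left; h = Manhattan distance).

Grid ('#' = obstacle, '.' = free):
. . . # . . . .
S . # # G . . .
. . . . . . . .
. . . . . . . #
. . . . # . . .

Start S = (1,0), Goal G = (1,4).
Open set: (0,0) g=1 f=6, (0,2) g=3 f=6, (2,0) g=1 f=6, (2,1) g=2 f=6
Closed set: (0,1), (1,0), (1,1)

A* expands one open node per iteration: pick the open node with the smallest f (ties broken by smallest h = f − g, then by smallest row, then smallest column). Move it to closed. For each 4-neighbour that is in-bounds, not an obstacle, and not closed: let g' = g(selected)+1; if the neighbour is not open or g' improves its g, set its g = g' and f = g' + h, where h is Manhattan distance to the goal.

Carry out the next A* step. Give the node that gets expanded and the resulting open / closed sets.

expanded=(0,2); open=[(0,0) g=1 f=6, (2,0) g=1 f=6, (2,1) g=2 f=6]; closed=[(0,1), (0,2), (1,0), (1,1)]

step 1: expand (0,2) (f=6, h=3) → closed; open now [(0,0) g=1 f=6, (2,0) g=1 f=6, (2,1) g=2 f=6]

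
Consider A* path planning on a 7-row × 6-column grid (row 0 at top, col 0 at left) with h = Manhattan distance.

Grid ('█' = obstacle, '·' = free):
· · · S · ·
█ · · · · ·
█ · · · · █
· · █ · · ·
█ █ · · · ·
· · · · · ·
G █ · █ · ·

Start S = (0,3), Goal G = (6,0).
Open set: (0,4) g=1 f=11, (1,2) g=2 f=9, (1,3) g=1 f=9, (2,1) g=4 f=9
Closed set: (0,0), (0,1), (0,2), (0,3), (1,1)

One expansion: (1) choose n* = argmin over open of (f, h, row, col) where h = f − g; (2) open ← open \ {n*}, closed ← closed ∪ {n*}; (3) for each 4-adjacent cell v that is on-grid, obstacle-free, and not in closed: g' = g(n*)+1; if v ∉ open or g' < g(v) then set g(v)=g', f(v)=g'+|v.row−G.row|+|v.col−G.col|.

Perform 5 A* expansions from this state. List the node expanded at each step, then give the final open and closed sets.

step 1: expand (2,1) (f=9, h=5) → closed; open now [(0,4) g=1 f=11, (1,2) g=2 f=9, (1,3) g=1 f=9, (2,2) g=5 f=11, (3,1) g=5 f=9]
step 2: expand (3,1) (f=9, h=4) → closed; open now [(0,4) g=1 f=11, (1,2) g=2 f=9, (1,3) g=1 f=9, (2,2) g=5 f=11, (3,0) g=6 f=9]
step 3: expand (3,0) (f=9, h=3) → closed; open now [(0,4) g=1 f=11, (1,2) g=2 f=9, (1,3) g=1 f=9, (2,2) g=5 f=11]
step 4: expand (1,2) (f=9, h=7) → closed; open now [(0,4) g=1 f=11, (1,3) g=1 f=9, (2,2) g=3 f=9]
step 5: expand (2,2) (f=9, h=6) → closed; open now [(0,4) g=1 f=11, (1,3) g=1 f=9, (2,3) g=4 f=11]

order=[(2,1) → (3,1) → (3,0) → (1,2) → (2,2)]; open=[(0,4) g=1 f=11, (1,3) g=1 f=9, (2,3) g=4 f=11]; closed=[(0,0), (0,1), (0,2), (0,3), (1,1), (1,2), (2,1), (2,2), (3,0), (3,1)]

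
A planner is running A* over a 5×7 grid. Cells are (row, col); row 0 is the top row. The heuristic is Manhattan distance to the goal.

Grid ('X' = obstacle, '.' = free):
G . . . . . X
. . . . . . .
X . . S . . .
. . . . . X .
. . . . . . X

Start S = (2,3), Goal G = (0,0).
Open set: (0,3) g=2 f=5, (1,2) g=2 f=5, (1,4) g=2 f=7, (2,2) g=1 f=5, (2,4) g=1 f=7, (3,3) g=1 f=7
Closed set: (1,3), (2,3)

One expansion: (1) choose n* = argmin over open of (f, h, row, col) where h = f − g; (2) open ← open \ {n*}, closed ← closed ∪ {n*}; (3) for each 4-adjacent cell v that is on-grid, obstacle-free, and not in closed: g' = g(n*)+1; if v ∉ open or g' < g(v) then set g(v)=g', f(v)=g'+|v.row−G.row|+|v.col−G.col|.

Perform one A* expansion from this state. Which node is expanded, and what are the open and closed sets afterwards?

step 1: expand (0,3) (f=5, h=3) → closed; open now [(0,2) g=3 f=5, (0,4) g=3 f=7, (1,2) g=2 f=5, (1,4) g=2 f=7, (2,2) g=1 f=5, (2,4) g=1 f=7, (3,3) g=1 f=7]

expanded=(0,3); open=[(0,2) g=3 f=5, (0,4) g=3 f=7, (1,2) g=2 f=5, (1,4) g=2 f=7, (2,2) g=1 f=5, (2,4) g=1 f=7, (3,3) g=1 f=7]; closed=[(0,3), (1,3), (2,3)]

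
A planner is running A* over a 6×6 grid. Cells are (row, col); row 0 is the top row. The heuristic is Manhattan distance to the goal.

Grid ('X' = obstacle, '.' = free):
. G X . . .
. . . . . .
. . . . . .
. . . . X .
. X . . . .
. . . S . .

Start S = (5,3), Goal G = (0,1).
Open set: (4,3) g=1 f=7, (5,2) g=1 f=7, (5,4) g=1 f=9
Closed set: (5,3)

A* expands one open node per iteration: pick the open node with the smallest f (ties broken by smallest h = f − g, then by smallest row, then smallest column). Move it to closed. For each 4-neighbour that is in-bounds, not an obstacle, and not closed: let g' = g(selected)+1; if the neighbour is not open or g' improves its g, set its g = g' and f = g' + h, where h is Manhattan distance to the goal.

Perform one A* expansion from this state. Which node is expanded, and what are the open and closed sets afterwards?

step 1: expand (4,3) (f=7, h=6) → closed; open now [(3,3) g=2 f=7, (4,2) g=2 f=7, (4,4) g=2 f=9, (5,2) g=1 f=7, (5,4) g=1 f=9]

expanded=(4,3); open=[(3,3) g=2 f=7, (4,2) g=2 f=7, (4,4) g=2 f=9, (5,2) g=1 f=7, (5,4) g=1 f=9]; closed=[(4,3), (5,3)]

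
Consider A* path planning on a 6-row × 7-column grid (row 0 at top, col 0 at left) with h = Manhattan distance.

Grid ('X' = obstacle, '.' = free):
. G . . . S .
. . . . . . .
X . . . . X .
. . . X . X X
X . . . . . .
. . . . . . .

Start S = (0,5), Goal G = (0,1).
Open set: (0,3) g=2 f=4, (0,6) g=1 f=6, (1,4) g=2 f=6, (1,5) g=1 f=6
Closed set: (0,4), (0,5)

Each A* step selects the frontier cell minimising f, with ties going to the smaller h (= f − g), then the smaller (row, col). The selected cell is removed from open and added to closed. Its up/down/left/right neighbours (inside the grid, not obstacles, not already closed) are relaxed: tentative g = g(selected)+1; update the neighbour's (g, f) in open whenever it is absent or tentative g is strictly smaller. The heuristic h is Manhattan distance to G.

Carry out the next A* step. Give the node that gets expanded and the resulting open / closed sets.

step 1: expand (0,3) (f=4, h=2) → closed; open now [(0,2) g=3 f=4, (0,6) g=1 f=6, (1,3) g=3 f=6, (1,4) g=2 f=6, (1,5) g=1 f=6]

expanded=(0,3); open=[(0,2) g=3 f=4, (0,6) g=1 f=6, (1,3) g=3 f=6, (1,4) g=2 f=6, (1,5) g=1 f=6]; closed=[(0,3), (0,4), (0,5)]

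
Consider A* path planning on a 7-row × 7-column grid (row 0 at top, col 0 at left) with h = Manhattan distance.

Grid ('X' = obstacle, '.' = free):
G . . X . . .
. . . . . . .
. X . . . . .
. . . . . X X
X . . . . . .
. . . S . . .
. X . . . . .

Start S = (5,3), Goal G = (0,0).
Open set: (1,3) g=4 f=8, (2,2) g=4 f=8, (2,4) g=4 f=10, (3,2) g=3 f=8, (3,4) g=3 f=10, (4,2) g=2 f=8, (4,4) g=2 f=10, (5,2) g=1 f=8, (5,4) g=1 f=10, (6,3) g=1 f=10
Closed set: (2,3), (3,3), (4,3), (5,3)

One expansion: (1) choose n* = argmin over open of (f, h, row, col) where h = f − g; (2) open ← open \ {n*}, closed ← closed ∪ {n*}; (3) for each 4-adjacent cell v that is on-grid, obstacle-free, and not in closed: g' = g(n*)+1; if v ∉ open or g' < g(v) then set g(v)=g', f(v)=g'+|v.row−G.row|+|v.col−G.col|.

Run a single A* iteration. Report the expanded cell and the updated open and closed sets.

step 1: expand (1,3) (f=8, h=4) → closed; open now [(1,2) g=5 f=8, (1,4) g=5 f=10, (2,2) g=4 f=8, (2,4) g=4 f=10, (3,2) g=3 f=8, (3,4) g=3 f=10, (4,2) g=2 f=8, (4,4) g=2 f=10, (5,2) g=1 f=8, (5,4) g=1 f=10, (6,3) g=1 f=10]

expanded=(1,3); open=[(1,2) g=5 f=8, (1,4) g=5 f=10, (2,2) g=4 f=8, (2,4) g=4 f=10, (3,2) g=3 f=8, (3,4) g=3 f=10, (4,2) g=2 f=8, (4,4) g=2 f=10, (5,2) g=1 f=8, (5,4) g=1 f=10, (6,3) g=1 f=10]; closed=[(1,3), (2,3), (3,3), (4,3), (5,3)]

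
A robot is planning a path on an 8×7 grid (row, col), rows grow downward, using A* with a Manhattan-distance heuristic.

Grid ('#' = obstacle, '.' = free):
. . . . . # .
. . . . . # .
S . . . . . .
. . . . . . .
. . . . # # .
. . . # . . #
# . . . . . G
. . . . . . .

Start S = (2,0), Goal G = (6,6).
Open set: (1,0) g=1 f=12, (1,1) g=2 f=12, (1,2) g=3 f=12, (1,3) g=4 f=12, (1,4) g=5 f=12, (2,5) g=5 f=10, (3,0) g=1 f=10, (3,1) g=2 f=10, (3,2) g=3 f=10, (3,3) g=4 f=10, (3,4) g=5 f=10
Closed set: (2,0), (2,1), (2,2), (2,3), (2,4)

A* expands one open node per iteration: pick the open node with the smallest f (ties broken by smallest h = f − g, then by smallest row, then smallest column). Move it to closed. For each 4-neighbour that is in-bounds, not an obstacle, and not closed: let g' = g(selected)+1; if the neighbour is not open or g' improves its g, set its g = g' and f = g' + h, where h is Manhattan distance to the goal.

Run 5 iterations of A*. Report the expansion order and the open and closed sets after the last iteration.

order=[(2,5) → (2,6) → (3,6) → (4,6) → (3,5)]; open=[(1,0) g=1 f=12, (1,1) g=2 f=12, (1,2) g=3 f=12, (1,3) g=4 f=12, (1,4) g=5 f=12, (1,6) g=7 f=12, (3,0) g=1 f=10, (3,1) g=2 f=10, (3,2) g=3 f=10, (3,3) g=4 f=10, (3,4) g=5 f=10]; closed=[(2,0), (2,1), (2,2), (2,3), (2,4), (2,5), (2,6), (3,5), (3,6), (4,6)]

step 1: expand (2,5) (f=10, h=5) → closed; open now [(1,0) g=1 f=12, (1,1) g=2 f=12, (1,2) g=3 f=12, (1,3) g=4 f=12, (1,4) g=5 f=12, (2,6) g=6 f=10, (3,0) g=1 f=10, (3,1) g=2 f=10, (3,2) g=3 f=10, (3,3) g=4 f=10, (3,4) g=5 f=10, (3,5) g=6 f=10]
step 2: expand (2,6) (f=10, h=4) → closed; open now [(1,0) g=1 f=12, (1,1) g=2 f=12, (1,2) g=3 f=12, (1,3) g=4 f=12, (1,4) g=5 f=12, (1,6) g=7 f=12, (3,0) g=1 f=10, (3,1) g=2 f=10, (3,2) g=3 f=10, (3,3) g=4 f=10, (3,4) g=5 f=10, (3,5) g=6 f=10, (3,6) g=7 f=10]
step 3: expand (3,6) (f=10, h=3) → closed; open now [(1,0) g=1 f=12, (1,1) g=2 f=12, (1,2) g=3 f=12, (1,3) g=4 f=12, (1,4) g=5 f=12, (1,6) g=7 f=12, (3,0) g=1 f=10, (3,1) g=2 f=10, (3,2) g=3 f=10, (3,3) g=4 f=10, (3,4) g=5 f=10, (3,5) g=6 f=10, (4,6) g=8 f=10]
step 4: expand (4,6) (f=10, h=2) → closed; open now [(1,0) g=1 f=12, (1,1) g=2 f=12, (1,2) g=3 f=12, (1,3) g=4 f=12, (1,4) g=5 f=12, (1,6) g=7 f=12, (3,0) g=1 f=10, (3,1) g=2 f=10, (3,2) g=3 f=10, (3,3) g=4 f=10, (3,4) g=5 f=10, (3,5) g=6 f=10]
step 5: expand (3,5) (f=10, h=4) → closed; open now [(1,0) g=1 f=12, (1,1) g=2 f=12, (1,2) g=3 f=12, (1,3) g=4 f=12, (1,4) g=5 f=12, (1,6) g=7 f=12, (3,0) g=1 f=10, (3,1) g=2 f=10, (3,2) g=3 f=10, (3,3) g=4 f=10, (3,4) g=5 f=10]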